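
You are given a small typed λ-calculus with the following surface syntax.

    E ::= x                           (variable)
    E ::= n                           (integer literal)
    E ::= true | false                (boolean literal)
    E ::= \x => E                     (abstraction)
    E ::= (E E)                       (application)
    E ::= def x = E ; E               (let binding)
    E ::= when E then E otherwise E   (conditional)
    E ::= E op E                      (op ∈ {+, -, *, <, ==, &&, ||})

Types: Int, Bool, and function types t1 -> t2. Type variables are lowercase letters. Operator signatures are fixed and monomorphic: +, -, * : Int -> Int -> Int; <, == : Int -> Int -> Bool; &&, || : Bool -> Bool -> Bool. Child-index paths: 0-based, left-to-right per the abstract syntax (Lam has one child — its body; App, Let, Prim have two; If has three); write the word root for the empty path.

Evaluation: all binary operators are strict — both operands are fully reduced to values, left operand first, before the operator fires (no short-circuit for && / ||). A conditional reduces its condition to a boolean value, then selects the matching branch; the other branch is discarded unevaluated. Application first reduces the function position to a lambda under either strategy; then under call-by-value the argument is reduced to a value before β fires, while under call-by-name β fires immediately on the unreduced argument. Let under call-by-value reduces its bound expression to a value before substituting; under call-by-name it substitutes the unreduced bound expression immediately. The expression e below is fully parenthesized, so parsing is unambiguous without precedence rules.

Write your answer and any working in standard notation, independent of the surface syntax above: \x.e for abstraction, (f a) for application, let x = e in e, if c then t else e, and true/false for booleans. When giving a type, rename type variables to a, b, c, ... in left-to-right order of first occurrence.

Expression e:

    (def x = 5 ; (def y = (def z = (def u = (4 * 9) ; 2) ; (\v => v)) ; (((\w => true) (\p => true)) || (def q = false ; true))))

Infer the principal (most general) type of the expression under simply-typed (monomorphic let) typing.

Answer: Bool

Trace:
let x : Int
  unify Int ~ Int
  unify Int ~ Int
let u : Int
let z : Int
v : a
\v._ : a -> a
let y : a -> a
\w._ : b -> Bool
\p._ : c -> Bool
  unify b -> Bool ~ (c -> Bool) -> d
  unify b ~ c -> Bool
  unify Bool ~ d
_ _ : Bool
  unify Bool ~ Bool
let q : Bool
  unify Bool ~ Bool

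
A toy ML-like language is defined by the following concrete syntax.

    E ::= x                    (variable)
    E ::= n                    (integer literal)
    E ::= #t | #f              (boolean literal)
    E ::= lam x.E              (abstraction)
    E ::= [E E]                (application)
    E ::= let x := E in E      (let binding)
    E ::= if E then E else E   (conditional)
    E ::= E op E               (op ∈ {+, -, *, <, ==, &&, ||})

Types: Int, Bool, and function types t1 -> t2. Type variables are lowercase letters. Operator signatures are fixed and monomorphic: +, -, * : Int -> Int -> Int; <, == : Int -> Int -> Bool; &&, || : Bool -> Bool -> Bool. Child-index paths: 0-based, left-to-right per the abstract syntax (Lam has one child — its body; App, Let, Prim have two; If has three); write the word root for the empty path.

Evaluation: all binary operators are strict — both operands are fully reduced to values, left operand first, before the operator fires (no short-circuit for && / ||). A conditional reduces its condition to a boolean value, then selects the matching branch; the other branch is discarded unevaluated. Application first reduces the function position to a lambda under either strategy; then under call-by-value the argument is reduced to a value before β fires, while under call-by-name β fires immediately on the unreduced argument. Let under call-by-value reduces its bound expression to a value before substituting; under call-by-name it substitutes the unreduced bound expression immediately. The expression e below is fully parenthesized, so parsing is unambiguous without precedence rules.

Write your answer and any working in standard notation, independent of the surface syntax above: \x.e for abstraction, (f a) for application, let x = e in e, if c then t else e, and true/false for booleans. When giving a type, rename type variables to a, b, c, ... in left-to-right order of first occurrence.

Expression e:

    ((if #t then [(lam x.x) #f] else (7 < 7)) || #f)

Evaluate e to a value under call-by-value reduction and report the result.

Answer: false

Derivation:
step 0: ((if true then ((\x.x) false) else (7 < 7)) || false)
step 1: [if@0] (((\x.x) false) || false)
step 2: [beta@0] (false || false)
step 3: [delta@root] false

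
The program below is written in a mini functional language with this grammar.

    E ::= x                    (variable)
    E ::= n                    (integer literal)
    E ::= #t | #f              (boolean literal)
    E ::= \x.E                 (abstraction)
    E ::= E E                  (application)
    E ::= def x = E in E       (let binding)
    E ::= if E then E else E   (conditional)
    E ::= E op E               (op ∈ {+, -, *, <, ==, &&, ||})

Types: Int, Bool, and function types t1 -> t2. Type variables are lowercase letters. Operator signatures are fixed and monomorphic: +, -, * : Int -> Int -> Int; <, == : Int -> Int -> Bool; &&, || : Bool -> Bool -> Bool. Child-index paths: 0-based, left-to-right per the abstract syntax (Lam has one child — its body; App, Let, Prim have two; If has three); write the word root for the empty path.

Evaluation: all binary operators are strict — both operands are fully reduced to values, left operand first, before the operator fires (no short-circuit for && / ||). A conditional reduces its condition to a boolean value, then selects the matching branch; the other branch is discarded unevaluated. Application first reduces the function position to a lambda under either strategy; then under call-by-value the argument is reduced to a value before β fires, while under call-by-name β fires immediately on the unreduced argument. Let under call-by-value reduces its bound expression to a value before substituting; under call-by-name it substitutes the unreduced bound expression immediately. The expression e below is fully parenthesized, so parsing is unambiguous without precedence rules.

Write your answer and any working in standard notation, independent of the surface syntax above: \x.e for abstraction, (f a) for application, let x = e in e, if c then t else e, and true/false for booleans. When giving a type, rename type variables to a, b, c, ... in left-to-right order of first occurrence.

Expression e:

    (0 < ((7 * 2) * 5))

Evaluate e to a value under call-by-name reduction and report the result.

Answer: true

Trace:
step 0: (0 < ((7 * 2) * 5))
step 1: [delta@1.0] (0 < (14 * 5))
step 2: [delta@1] (0 < 70)
step 3: [delta@root] true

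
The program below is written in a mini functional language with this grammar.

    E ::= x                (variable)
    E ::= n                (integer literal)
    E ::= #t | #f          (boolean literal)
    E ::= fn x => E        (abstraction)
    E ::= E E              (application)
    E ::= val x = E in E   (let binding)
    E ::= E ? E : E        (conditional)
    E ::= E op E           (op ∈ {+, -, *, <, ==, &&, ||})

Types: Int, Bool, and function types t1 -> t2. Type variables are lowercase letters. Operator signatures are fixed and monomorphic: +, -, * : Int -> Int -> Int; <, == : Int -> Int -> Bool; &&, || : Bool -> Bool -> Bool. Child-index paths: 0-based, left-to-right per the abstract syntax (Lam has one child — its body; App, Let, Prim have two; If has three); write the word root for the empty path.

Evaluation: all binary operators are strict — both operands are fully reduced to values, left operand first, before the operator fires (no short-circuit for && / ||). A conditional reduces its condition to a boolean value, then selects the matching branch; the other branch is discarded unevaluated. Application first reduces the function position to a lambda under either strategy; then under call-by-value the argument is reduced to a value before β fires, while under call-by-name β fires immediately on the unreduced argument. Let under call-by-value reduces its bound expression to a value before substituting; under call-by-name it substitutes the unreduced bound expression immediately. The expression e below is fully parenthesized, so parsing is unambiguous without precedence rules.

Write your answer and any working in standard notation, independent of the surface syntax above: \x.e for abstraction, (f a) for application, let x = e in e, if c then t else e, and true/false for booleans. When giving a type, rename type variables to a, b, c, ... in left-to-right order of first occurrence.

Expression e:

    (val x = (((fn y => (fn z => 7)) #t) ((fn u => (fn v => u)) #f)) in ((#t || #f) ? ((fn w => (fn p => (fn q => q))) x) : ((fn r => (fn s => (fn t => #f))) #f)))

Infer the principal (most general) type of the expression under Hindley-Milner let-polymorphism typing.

Working:
\z._ : b -> Int
\y._ : a -> b -> Int
  unify a -> b -> Int ~ Bool -> c
  unify a ~ Bool
  unify b -> Int ~ c
_ _ : b -> Int
u : d
\v._ : e -> d
\u._ : d -> e -> d
  unify d -> e -> d ~ Bool -> f
  unify d ~ Bool
  unify e -> Bool ~ f
_ _ : e -> Bool
  unify b -> Int ~ (e -> Bool) -> g
  unify b ~ e -> Bool
  unify Int ~ g
_ _ : Int
let x : Int
  unify Bool ~ Bool
  unify Bool ~ Bool
  unify Bool ~ Bool
q : j
\q._ : j -> j
\p._ : i -> j -> j
\w._ : h -> i -> j -> j
x : Int
  unify h -> i -> j -> j ~ Int -> k
  unify h ~ Int
  unify i -> j -> j ~ k
_ _ : i -> j -> j
\t._ : n -> Bool
\s._ : m -> n -> Bool
\r._ : l -> m -> n -> Bool
  unify l -> m -> n -> Bool ~ Bool -> o
  unify l ~ Bool
  unify m -> n -> Bool ~ o
_ _ : m -> n -> Bool
  unify i -> j -> j ~ m -> n -> Bool
  unify i ~ m
  unify j -> j ~ n -> Bool
  unify j ~ n
  unify n ~ Bool

Answer: a -> Bool -> Bool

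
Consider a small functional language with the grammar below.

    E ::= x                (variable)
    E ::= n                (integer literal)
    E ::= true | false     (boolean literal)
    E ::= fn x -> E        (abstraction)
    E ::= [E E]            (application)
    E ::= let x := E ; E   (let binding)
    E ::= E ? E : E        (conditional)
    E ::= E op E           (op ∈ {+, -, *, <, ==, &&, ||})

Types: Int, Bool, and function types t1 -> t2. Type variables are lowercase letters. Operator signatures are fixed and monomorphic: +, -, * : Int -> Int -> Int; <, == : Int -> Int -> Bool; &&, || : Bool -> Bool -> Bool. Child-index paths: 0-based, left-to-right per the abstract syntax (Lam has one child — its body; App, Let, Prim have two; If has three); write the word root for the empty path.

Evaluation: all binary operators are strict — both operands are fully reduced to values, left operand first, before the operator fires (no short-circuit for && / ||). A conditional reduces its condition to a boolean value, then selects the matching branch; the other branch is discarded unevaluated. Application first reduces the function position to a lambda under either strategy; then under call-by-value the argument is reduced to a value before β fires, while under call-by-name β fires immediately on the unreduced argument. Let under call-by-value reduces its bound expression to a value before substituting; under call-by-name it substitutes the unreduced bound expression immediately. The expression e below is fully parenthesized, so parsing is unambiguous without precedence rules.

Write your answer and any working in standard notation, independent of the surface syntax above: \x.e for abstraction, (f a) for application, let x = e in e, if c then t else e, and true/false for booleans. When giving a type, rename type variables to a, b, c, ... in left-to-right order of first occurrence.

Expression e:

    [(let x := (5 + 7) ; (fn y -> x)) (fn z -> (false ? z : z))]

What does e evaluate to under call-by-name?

Trace:
step 0: ((let x = (5 + 7) in (\y.x)) (\z.(if false then z else z)))
step 1: [let@0] ((\y.(5 + 7)) (\z.(if false then z else z)))
step 2: [beta@root] (5 + 7)
step 3: [delta@root] 12

Answer: 12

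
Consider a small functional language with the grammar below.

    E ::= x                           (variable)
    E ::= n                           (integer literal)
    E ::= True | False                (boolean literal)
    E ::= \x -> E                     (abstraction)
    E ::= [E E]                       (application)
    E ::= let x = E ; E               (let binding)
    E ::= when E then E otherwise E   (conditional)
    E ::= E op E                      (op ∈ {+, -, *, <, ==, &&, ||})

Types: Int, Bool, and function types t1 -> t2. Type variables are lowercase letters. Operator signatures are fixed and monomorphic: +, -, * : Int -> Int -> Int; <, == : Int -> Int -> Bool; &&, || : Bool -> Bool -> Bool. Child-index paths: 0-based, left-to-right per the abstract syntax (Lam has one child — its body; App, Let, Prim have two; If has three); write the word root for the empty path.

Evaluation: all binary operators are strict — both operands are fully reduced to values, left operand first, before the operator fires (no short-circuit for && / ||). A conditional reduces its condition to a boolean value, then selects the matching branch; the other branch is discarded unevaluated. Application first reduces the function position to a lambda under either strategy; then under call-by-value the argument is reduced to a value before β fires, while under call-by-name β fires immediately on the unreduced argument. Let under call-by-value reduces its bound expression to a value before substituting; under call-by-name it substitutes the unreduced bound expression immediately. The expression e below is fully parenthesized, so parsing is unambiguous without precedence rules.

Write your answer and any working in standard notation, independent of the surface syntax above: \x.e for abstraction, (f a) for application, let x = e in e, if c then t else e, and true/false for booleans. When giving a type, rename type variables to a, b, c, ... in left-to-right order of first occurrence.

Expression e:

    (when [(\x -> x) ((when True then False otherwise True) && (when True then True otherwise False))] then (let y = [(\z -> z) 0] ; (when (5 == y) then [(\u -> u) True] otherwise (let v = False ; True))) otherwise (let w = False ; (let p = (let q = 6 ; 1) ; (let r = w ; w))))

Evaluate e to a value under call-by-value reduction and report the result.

Working:
step 0: (if ((\x.x) ((if true then false else true) && (if true then true else false))) then (let y = ((\z.z) 0) in (if (5 == y) then ((\u.u) true) else (let v = false in true))) else (let w = false in (let p = (let q = 6 in 1) in (let r = w in w))))
step 1: [if@0.1.0] (if ((\x.x) (false && (if true then true else false))) then (let y = ((\z.z) 0) in (if (5 == y) then ((\u.u) true) else (let v = false in true))) else (let w = false in (let p = (let q = 6 in 1) in (let r = w in w))))
step 2: [if@0.1.1] (if ((\x.x) (false && true)) then (let y = ((\z.z) 0) in (if (5 == y) then ((\u.u) true) else (let v = false in true))) else (let w = false in (let p = (let q = 6 in 1) in (let r = w in w))))
step 3: [delta@0.1] (if ((\x.x) false) then (let y = ((\z.z) 0) in (if (5 == y) then ((\u.u) true) else (let v = false in true))) else (let w = false in (let p = (let q = 6 in 1) in (let r = w in w))))
step 4: [beta@0] (if false then (let y = ((\z.z) 0) in (if (5 == y) then ((\u.u) true) else (let v = false in true))) else (let w = false in (let p = (let q = 6 in 1) in (let r = w in w))))
step 5: [if@root] (let w = false in (let p = (let q = 6 in 1) in (let r = w in w)))
step 6: [let@root] (let p = (let q = 6 in 1) in (let r = false in false))
step 7: [let@0] (let p = 1 in (let r = false in false))
step 8: [let@root] (let r = false in false)
step 9: [let@root] false

Answer: false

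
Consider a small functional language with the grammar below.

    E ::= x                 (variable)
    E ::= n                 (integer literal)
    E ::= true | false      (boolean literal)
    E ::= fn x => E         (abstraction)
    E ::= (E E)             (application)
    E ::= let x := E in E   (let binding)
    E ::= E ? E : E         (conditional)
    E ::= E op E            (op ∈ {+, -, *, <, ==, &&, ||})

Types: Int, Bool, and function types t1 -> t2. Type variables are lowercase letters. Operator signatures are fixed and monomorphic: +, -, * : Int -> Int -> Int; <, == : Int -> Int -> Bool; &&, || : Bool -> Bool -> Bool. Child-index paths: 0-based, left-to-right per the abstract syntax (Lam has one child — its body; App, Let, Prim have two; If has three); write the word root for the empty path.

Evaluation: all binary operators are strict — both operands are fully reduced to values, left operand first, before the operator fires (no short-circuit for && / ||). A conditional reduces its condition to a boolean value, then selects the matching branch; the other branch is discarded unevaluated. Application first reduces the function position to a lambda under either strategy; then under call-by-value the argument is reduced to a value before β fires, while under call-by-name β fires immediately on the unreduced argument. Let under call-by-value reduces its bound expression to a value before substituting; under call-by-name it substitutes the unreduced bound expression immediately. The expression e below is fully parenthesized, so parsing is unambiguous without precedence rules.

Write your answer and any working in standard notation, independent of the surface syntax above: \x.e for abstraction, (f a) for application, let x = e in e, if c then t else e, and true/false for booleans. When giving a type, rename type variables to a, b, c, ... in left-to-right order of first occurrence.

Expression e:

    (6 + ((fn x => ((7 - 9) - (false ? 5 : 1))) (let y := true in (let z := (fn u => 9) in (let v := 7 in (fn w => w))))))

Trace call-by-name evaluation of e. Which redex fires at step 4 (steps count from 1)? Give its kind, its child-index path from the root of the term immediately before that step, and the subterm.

Answer: delta at 1 : (-2 - 1)

Derivation:
step 0: (6 + ((\x.((7 - 9) - (if false then 5 else 1))) (let y = true in (let z = (\u.9) in (let v = 7 in (\w.w))))))
step 1: [beta@1] (6 + ((7 - 9) - (if false then 5 else 1)))
step 2: [delta@1.0] (6 + (-2 - (if false then 5 else 1)))
step 3: [if@1.1] (6 + (-2 - 1))
step 4: [delta@1] (6 + -3)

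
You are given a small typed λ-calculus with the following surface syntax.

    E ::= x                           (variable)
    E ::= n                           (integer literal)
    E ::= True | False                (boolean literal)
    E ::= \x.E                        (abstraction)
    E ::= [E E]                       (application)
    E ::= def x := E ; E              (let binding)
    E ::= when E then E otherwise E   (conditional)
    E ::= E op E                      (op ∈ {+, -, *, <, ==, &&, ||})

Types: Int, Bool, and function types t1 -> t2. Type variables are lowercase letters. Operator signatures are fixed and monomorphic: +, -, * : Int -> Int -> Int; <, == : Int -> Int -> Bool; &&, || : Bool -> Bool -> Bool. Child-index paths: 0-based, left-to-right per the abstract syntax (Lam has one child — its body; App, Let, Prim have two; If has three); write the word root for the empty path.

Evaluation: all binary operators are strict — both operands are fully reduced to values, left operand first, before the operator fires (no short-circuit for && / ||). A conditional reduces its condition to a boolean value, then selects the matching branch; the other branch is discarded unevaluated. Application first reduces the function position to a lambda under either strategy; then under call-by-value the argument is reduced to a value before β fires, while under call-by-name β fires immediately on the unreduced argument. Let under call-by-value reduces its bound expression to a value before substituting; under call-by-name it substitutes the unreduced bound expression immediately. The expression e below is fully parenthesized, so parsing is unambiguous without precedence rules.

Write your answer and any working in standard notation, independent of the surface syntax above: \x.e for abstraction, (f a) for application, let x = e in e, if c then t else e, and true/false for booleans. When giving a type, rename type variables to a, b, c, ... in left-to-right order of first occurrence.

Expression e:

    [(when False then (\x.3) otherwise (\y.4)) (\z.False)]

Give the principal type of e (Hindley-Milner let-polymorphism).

Answer: Int

Working:
  unify Bool ~ Bool
\x._ : a -> Int
\y._ : b -> Int
  unify a -> Int ~ b -> Int
  unify a ~ b
  unify Int ~ Int
\z._ : c -> Bool
  unify b -> Int ~ (c -> Bool) -> d
  unify b ~ c -> Bool
  unify Int ~ d
_ _ : Int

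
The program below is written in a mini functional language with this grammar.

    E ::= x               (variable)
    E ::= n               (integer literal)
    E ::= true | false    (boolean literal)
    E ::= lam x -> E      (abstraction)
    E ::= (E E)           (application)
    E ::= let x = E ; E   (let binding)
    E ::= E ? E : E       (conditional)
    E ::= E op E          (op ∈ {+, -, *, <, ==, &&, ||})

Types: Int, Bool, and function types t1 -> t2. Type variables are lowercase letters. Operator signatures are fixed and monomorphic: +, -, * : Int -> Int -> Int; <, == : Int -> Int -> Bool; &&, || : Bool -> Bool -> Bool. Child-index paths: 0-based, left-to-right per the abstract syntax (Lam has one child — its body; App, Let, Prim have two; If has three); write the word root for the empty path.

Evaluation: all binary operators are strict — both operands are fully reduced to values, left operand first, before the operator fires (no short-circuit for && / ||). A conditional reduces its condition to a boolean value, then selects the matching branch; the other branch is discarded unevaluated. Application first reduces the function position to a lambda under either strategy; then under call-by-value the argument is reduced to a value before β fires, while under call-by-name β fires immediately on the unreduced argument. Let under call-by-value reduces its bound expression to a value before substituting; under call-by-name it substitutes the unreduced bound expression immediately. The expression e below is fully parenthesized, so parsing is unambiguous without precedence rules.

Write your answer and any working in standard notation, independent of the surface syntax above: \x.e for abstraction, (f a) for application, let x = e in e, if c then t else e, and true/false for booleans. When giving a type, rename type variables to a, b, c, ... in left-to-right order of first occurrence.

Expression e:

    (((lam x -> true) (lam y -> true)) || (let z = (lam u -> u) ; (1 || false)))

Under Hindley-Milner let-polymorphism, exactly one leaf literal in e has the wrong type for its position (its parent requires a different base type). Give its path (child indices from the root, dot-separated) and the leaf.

Answer: 1.1.0 : 1

Derivation:
\x._ : a -> Bool
\y._ : b -> Bool
  unify a -> Bool ~ (b -> Bool) -> c
  unify a ~ b -> Bool
  unify Bool ~ c
_ _ : Bool
  unify Bool ~ Bool
u : d
\u._ : d -> d
let z : forall. d -> d
  unify Int ~ Bool
  FAIL: mismatch Int ~ Bool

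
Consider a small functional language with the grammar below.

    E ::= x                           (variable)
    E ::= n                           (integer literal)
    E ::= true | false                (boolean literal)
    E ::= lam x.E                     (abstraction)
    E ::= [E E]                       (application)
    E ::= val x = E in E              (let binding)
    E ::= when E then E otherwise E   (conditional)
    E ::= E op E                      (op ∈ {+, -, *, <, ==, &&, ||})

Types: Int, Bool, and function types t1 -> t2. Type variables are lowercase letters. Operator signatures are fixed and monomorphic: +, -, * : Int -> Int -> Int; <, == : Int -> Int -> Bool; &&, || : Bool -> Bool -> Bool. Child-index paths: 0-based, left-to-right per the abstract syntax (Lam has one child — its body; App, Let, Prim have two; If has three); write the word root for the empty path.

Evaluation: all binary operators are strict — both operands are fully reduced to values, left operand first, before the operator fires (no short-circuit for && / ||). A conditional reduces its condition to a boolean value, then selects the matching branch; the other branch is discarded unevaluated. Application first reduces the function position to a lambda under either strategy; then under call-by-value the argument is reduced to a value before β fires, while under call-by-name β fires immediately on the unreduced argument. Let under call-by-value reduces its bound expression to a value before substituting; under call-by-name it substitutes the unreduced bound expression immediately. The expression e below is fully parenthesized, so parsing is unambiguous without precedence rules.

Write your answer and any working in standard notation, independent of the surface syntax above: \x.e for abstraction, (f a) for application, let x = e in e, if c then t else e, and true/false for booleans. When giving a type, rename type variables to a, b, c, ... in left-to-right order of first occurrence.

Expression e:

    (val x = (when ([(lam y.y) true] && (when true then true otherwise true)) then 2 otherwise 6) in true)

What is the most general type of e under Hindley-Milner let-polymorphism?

Derivation:
y : a
\y._ : a -> a
  unify a -> a ~ Bool -> b
  unify a ~ Bool
  unify Bool ~ b
_ _ : Bool
  unify Bool ~ Bool
  unify Bool ~ Bool
  unify Bool ~ Bool
  unify Bool ~ Bool
  unify Bool ~ Bool
  unify Int ~ Int
let x : Int

Answer: Bool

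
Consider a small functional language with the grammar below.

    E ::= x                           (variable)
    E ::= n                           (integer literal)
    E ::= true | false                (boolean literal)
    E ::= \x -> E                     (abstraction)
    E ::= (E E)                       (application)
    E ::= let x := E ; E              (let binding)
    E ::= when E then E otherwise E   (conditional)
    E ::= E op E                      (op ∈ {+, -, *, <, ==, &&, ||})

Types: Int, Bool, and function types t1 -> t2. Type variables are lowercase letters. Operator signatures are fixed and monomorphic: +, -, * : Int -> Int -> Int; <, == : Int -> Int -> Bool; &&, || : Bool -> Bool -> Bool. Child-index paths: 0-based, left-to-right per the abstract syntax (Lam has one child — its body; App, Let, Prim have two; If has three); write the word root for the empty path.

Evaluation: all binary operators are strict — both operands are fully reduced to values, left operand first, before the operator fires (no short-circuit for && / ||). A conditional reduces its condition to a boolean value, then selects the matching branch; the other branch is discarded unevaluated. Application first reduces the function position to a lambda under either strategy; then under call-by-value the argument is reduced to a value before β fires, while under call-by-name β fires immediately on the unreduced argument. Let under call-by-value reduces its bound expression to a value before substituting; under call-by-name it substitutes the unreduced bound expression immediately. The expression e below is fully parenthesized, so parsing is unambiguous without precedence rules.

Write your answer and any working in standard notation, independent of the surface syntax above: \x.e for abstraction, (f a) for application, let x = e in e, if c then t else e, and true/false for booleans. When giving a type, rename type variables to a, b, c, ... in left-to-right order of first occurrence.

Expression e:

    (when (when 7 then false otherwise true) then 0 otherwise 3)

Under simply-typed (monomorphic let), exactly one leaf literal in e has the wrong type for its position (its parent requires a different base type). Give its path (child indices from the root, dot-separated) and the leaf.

Derivation:
  unify Int ~ Bool
  FAIL: mismatch Int ~ Bool

Answer: 0.0 : 7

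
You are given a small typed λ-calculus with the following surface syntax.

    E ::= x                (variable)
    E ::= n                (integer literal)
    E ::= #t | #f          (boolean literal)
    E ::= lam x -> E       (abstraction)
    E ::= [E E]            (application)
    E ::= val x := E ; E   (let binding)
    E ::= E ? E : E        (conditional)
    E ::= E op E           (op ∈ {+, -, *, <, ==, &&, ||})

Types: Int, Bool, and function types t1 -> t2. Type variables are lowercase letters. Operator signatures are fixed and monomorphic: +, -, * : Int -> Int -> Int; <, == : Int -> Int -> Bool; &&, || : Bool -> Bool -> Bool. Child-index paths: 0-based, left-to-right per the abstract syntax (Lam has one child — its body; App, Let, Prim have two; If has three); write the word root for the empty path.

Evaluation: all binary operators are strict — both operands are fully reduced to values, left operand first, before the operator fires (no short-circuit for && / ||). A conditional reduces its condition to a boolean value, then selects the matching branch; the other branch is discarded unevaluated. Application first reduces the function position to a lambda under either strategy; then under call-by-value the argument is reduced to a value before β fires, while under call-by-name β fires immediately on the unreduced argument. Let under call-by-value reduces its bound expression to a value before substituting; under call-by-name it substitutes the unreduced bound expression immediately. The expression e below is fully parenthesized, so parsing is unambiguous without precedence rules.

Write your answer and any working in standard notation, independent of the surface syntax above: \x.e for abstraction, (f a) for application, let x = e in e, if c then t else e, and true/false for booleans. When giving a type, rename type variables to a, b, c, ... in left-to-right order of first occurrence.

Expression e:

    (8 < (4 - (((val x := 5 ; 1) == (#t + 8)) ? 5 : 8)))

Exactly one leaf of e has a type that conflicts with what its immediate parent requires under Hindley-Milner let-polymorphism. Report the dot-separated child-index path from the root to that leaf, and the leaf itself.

Working:
  unify Int ~ Int
  unify Int ~ Int
let x : Int
  unify Int ~ Int
  unify Bool ~ Int
  FAIL: mismatch Bool ~ Int

Answer: 1.1.0.1.0 : true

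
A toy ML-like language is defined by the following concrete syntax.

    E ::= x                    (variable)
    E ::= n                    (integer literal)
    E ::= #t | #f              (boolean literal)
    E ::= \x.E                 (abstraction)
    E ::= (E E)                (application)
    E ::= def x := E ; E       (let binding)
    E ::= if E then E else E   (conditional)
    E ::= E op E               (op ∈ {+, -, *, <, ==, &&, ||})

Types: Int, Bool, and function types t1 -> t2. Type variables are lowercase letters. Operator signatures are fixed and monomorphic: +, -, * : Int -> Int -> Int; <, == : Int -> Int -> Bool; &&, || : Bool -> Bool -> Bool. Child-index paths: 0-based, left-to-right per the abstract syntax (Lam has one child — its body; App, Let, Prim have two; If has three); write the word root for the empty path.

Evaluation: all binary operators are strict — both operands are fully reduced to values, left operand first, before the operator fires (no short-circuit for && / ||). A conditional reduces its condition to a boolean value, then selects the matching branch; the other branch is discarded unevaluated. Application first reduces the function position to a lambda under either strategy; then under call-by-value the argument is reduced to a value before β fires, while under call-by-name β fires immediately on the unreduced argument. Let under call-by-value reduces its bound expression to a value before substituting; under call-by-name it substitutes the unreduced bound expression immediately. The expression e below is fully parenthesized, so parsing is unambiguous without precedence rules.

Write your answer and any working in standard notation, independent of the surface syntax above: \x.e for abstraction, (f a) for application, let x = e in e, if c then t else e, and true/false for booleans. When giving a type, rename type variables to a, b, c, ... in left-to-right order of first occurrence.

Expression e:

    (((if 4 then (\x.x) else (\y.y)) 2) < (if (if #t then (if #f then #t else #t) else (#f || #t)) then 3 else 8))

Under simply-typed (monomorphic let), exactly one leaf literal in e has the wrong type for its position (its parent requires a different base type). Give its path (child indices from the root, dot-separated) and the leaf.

Answer: 0.0.0 : 4

Derivation:
  unify Int ~ Bool
  FAIL: mismatch Int ~ Bool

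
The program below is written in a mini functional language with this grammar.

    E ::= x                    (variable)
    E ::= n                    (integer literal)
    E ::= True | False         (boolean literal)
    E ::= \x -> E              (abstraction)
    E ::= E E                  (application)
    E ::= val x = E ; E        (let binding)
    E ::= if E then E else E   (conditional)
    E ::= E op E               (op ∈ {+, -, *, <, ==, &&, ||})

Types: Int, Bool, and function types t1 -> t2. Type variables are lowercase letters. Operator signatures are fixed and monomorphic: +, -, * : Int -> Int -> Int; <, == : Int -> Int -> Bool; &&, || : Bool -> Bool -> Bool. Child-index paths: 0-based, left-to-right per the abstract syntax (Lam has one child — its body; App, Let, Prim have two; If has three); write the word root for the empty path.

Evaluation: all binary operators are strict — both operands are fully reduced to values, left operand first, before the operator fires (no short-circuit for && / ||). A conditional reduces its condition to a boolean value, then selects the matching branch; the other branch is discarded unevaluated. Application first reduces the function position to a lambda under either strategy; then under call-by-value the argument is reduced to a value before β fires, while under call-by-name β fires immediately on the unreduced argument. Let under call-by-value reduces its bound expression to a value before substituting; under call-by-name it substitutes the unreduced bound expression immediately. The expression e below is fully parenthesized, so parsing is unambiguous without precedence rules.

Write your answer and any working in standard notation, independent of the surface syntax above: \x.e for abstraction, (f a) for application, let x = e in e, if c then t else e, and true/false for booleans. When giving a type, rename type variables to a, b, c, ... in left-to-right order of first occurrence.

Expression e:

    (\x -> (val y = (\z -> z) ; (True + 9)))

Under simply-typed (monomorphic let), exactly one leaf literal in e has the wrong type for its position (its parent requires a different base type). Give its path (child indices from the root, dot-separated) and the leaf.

Derivation:
z : b
\z._ : b -> b
let y : b -> b
  unify Bool ~ Int
  FAIL: mismatch Bool ~ Int

Answer: 0.1.0 : true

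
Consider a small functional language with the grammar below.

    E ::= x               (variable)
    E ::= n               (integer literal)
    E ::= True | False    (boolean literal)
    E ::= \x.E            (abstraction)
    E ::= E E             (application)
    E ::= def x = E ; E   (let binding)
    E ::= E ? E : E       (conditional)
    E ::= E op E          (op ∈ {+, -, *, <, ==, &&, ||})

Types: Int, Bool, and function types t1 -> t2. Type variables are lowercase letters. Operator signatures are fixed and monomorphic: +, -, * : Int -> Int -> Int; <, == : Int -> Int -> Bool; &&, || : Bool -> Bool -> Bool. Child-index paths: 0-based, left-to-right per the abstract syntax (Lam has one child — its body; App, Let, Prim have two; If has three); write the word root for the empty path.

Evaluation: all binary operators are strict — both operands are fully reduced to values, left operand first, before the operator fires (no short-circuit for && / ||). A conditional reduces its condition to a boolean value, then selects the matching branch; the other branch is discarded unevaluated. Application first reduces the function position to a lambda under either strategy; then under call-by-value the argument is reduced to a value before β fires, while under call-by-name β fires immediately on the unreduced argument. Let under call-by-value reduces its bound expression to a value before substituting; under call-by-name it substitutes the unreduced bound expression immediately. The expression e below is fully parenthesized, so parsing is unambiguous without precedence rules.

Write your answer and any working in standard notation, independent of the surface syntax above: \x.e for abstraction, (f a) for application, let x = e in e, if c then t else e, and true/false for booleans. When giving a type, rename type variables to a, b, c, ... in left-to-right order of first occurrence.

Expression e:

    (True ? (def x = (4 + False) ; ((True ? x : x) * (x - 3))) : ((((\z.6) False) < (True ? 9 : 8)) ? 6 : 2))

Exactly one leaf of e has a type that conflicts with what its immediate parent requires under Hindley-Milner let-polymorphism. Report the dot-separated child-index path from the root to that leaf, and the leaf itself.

Answer: 1.0.1 : false

Trace:
  unify Bool ~ Bool
  unify Int ~ Int
  unify Bool ~ Int
  FAIL: mismatch Bool ~ Int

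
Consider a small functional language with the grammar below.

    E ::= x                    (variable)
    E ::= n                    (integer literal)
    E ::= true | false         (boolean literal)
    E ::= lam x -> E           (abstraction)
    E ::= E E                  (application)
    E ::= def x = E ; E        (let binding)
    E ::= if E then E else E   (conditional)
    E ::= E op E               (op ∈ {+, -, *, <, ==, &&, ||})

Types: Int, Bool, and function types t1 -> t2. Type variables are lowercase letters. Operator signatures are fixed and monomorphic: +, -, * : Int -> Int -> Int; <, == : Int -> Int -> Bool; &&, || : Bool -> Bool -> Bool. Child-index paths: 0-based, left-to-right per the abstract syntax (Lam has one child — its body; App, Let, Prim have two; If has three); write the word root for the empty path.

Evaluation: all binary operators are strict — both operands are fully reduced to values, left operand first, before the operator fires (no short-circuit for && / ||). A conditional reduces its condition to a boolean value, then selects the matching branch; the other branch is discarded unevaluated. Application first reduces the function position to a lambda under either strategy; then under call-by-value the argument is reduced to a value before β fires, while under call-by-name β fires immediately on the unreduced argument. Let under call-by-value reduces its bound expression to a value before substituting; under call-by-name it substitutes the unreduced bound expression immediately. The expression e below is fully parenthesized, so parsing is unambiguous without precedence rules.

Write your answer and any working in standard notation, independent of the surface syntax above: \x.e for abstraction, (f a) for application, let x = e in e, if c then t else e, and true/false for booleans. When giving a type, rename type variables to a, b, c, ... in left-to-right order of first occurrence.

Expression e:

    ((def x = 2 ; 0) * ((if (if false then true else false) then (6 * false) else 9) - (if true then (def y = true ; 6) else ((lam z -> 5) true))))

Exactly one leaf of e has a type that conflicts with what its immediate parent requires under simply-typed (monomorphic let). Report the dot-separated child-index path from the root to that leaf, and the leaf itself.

Answer: 1.0.1.1 : false

Working:
let x : Int
  unify Int ~ Int
  unify Bool ~ Bool
  unify Bool ~ Bool
  unify Bool ~ Bool
  unify Int ~ Int
  unify Bool ~ Int
  FAIL: mismatch Bool ~ Int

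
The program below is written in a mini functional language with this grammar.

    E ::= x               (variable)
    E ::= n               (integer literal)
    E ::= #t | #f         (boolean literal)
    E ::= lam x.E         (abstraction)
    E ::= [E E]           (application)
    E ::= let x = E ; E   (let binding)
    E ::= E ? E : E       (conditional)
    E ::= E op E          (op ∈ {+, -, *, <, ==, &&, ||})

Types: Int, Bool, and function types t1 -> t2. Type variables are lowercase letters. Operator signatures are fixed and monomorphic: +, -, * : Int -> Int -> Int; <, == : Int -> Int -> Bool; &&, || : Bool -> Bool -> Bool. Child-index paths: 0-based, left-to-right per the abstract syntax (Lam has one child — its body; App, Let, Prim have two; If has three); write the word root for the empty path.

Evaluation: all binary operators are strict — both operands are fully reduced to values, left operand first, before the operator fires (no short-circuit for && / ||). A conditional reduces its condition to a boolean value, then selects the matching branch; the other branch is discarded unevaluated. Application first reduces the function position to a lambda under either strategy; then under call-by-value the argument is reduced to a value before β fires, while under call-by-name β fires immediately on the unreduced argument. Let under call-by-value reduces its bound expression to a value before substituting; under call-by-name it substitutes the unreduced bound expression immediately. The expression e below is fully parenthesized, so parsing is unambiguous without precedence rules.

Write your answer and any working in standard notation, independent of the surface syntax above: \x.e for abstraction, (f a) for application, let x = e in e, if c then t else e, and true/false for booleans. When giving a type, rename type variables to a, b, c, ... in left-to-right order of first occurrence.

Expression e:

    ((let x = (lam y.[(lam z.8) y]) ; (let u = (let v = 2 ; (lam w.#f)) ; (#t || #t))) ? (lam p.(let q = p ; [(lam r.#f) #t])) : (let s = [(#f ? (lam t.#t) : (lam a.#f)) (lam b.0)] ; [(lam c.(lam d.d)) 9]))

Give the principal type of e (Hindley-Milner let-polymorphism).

Answer: Bool -> Bool

Trace:
\z._ : b -> Int
y : a
  unify b -> Int ~ a -> c
  unify b ~ a
  unify Int ~ c
_ _ : Int
\y._ : a -> Int
let x : forall. a -> Int
let v : Int
\w._ : d -> Bool
let u : forall. d -> Bool
  unify Bool ~ Bool
  unify Bool ~ Bool
  unify Bool ~ Bool
p : e
let q : e
\r._ : f -> Bool
  unify f -> Bool ~ Bool -> g
  unify f ~ Bool
  unify Bool ~ g
_ _ : Bool
\p._ : e -> Bool
  unify Bool ~ Bool
\t._ : h -> Bool
\a._ : i -> Bool
  unify h -> Bool ~ i -> Bool
  unify h ~ i
  unify Bool ~ Bool
\b._ : j -> Int
  unify i -> Bool ~ (j -> Int) -> k
  unify i ~ j -> Int
  unify Bool ~ k
_ _ : Bool
let s : Bool
d : m
\d._ : m -> m
\c._ : l -> m -> m
  unify l -> m -> m ~ Int -> n
  unify l ~ Int
  unify m -> m ~ n
_ _ : m -> m
  unify e -> Bool ~ m -> m
  unify e ~ m
  unify Bool ~ m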